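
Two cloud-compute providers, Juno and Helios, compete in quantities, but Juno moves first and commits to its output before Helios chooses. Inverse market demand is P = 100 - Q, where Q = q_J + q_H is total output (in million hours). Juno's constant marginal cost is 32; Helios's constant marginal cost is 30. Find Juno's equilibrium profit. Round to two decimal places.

544.50

The follower Helios best-responds to any q_J: π_H = (100 - Q)q_H - 30q_H.
∂π_H/∂q_H = 70 - q_J - 2q_H = 0 gives the reaction function q_H = (70 - q_J)/2.
The leader anticipates this reaction. Substituting into P = 100 - Q gives P = 65 - (1/2)q_J, so π_J = (65 - (1/2)q_J)q_J - 32q_J.
Maximising: ∂π_J/∂q_J = 33 - q_J = 0, giving q_J = 33.
Then q_H = (70 - 33)/2 = 37/2.
Price P = 100 - 103/2 = 97/2.
Juno's profit: (97/2 - 32)·33 = 1089/2.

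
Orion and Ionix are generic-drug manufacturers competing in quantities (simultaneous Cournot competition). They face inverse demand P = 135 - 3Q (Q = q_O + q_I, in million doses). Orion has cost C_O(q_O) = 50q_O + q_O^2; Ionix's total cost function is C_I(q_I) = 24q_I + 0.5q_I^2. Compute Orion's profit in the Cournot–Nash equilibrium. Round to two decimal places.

124.30

Orion's profit: π_O = (135 - 3Q)q_O - (50q_O + q_O²). Setting ∂π_O/∂q_O = 0: 85 - 8q_O - 3(q_I) = 0.
Ionix's first-order condition: 111 - 7q_I - 3(q_O) = 0.
Rearranging gives the reaction functions q_O = (85 - 3q_I)/8 and q_I = (111 - 3q_O)/7.
Substituting one into the other gives q_O = 262/47 and q_I = 633/47.
Price P = 135 - 3·(895/47) = 77.8723.
Orion's profit: 77.8723·(262/47) - 50·(262/47) - (262/47)² = 124.2988.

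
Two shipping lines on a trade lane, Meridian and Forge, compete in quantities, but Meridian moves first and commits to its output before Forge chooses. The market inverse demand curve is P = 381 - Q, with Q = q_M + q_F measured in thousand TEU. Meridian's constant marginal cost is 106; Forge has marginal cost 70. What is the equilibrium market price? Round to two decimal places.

165.75

The follower Forge best-responds to any q_M: π_F = (381 - Q)q_F - 70q_F.
∂π_F/∂q_F = 311 - q_M - 2q_F = 0 gives the reaction function q_F = (311 - q_M)/2.
The leader anticipates this reaction. Substituting into P = 381 - Q gives P = 451/2 - (1/2)q_M, so π_M = (451/2 - (1/2)q_M)q_M - 106q_M.
The leader's first-order condition 239/2 - q_M = 0 yields q_M = 239/2.
Then q_F = (311 - 239/2)/2 = 383/4.
Total output Q = 861/4, so price P = 381 - 861/4 = 663/4.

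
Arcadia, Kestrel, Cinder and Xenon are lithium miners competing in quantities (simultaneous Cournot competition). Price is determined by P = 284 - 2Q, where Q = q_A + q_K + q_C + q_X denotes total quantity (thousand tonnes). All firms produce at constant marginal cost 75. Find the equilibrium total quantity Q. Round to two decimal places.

Each firm earns π_i = (284 - 2Q)q_i - 75q_i.
First-order condition (treating rivals' output as given): 209 - 4q_i - 2·Σ_{j≠i} q_j = 0.
By symmetry each firm produces the same amount; substituting Σ_{j≠i} q_j = 3q_i yields q_i = 209/10.
Total output Q = 209/10 + 209/10 + 209/10 + 209/10 = 418/5.

83.60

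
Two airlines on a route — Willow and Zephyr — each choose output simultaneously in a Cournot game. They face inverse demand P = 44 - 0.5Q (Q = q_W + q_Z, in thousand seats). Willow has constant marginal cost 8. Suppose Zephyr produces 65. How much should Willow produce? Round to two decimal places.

3.50

With the rival's output fixed at 65, Willow's profit is π_W = (44 - (1/2)·65 - (1/2)q_W)q_W - (8q_W) = (23/2 - (1/2)q_W)q_W - (8q_W).
∂π_W/∂q_W = 7/2 - q_W = 0, so q_W = 7/2.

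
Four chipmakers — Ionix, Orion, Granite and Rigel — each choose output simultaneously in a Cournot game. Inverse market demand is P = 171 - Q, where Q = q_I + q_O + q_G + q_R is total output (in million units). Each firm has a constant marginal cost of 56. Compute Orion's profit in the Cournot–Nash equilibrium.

529

Each firm earns π_i = (171 - Q)q_i - 56q_i.
Setting ∂π_i/∂q_i = 0 with rivals' quantities fixed: 115 - 2q_i - Σ_{j≠i} q_j = 0.
By symmetry each firm produces the same amount; substituting Σ_{j≠i} q_j = 3q_i yields q_i = 115/5 = 23.
Price P = 171 - 92 = 79.
Orion's profit: (79 - 56)·23 = 529.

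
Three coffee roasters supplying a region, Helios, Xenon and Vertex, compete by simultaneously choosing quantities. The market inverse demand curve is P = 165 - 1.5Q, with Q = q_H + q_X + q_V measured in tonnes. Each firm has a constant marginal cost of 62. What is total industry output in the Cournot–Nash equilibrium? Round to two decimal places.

51.50

A representative firm's profit is π_i = q_i(165 - 1.5Q) - 62q_i.
Setting ∂π_i/∂q_i = 0 with rivals' quantities fixed: 103 - 3q_i - (3/2)·Σ_{j≠i} q_j = 0.
With identical firms every q_j equals q_i, so Σ_{j≠i} q_j = 2q_i and 103 = 6q_i, giving q_i = 103/6.
Total output Q = 103/6 + 103/6 + 103/6 = 103/2.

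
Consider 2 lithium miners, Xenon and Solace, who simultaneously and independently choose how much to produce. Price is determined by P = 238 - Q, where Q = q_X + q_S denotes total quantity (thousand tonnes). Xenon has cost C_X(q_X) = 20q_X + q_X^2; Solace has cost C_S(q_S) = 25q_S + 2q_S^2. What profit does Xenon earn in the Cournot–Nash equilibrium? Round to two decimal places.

Xenon's profit: π_X = (238 - Q)q_X - (20q_X + q_X²). Setting ∂π_X/∂q_X = 0: 218 - 4q_X - (q_S) = 0.
Solace's first-order condition: 213 - 6q_S - (q_X) = 0.
So q_X = (218 - q_S)/4 and q_S = (213 - q_X)/6.
Solving the pair: q_X = 1095/23, q_S = 634/23.
Price P = 238 - 1729/23 = 162.8261.
Xenon's profit: 162.8261·(1095/23) - 20·(1095/23) - (1095/23)² = 4533.1758.

4533.18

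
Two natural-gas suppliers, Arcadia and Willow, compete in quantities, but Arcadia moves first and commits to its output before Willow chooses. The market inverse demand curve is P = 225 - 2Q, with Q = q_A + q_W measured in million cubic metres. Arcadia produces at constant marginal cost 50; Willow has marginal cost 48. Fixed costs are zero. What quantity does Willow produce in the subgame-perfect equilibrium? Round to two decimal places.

22.63

Solve by backward induction. Given q_A, the follower Willow maximises π_W = (225 - 2q_A - 2q_W)q_W - 48q_W.
∂π_W/∂q_W = 177 - 2q_A - 4q_W = 0 gives the reaction function q_W = (177 - 2q_A)/4.
The leader anticipates this reaction. Substituting into P = 225 - 2Q gives P = 273/2 - q_A, so π_A = (273/2 - q_A)q_A - 50q_A.
The leader's first-order condition 173/2 - 2q_A = 0 yields q_A = 173/4.
Then q_W = (177 - 2·(173/4))/4 = 181/8.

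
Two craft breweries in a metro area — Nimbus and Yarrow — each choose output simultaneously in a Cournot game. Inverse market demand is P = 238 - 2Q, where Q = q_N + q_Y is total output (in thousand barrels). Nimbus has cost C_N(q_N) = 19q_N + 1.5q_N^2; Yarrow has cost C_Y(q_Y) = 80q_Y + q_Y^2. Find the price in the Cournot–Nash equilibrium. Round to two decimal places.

Nimbus's profit: π_N = (238 - 2Q)q_N - (19q_N + (3/2)q_N²). Setting ∂π_N/∂q_N = 0: 219 - 7q_N - 2(q_Y) = 0.
Yarrow's first-order condition: 158 - 6q_Y - 2(q_N) = 0.
So q_N = (219 - 2q_Y)/7 and q_Y = (158 - 2q_N)/6.
Substituting one into the other gives q_N = 499/19 and q_Y = 334/19.
Total output Q = 833/19, so price P = 238 - 2·(833/19) = 150.3158.

150.32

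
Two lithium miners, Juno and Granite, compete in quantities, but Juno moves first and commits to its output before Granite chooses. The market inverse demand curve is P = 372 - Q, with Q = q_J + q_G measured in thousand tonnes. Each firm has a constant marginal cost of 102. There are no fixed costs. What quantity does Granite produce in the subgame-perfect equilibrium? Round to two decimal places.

67.50

The follower Granite best-responds to any q_J: π_G = (372 - Q)q_G - 102q_G.
∂π_G/∂q_G = 270 - q_J - 2q_G = 0 gives the reaction function q_G = (270 - q_J)/2.
Juno substitutes q_G(q_J) into its own profit: π_J = q_J(372 - q_J - (270 - q_J)/2) - 102q_J = (237 - (1/2)q_J)q_J - 102q_J.
Maximising: ∂π_J/∂q_J = 135 - q_J = 0, giving q_J = 135.
Then q_G = (270 - 135)/2 = 135/2.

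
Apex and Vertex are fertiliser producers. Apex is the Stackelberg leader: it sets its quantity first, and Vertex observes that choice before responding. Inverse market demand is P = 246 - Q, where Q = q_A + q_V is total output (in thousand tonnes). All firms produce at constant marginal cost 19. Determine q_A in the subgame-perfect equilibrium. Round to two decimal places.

Solve by backward induction. Given q_A, the follower Vertex maximises π_V = (246 - q_A - q_V)q_V - 19q_V.
Setting the follower's marginal profit to zero, 227 - q_A - 2q_V = 0, i.e. q_V = (227 - q_A)/2.
Apex substitutes q_V(q_A) into its own profit: π_A = q_A(246 - q_A - (227 - q_A)/2) - 19q_A = (265/2 - (1/2)q_A)q_A - 19q_A.
Leader FOC: 227/2 - q_A = 0, so q_A = 227/2.
Then q_V = (227 - 227/2)/2 = 227/4.

113.50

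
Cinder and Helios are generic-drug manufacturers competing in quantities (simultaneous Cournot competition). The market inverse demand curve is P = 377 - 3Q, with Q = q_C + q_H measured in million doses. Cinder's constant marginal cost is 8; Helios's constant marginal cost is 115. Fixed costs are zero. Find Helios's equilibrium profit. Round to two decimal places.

889.81

Cinder's profit: π_C = (377 - 3Q)q_C - (8q_C). Setting ∂π_C/∂q_C = 0: 369 - 6q_C - 3(q_H) = 0.
Helios's first-order condition: 262 - 6q_H - 3(q_C) = 0.
So q_C = (369 - 3q_H)/6 and q_H = (262 - 3q_C)/6.
Substituting one into the other gives q_C = 476/9 and q_H = 155/9.
Price P = 377 - 3·(631/9) = 500/3.
Helios's profit: (500/3 - 115)·(155/9) = 889.8148.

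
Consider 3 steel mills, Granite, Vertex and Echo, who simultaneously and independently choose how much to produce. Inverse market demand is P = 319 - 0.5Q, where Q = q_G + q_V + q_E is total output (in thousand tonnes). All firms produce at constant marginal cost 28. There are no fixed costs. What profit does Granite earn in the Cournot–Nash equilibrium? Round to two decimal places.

10585.13

A representative firm's profit is π_i = q_i(319 - 0.5Q) - 28q_i.
Setting ∂π_i/∂q_i = 0 with rivals' quantities fixed: 291 - q_i - (1/2)·Σ_{j≠i} q_j = 0.
With identical firms every q_j equals q_i, so Σ_{j≠i} q_j = 2q_i and 291 = 2q_i, giving q_i = 291/2.
Price P = 319 - (1/2)·(873/2) = 403/4.
Granite's profit: (403/4 - 28)·(291/2) = 10585.1250.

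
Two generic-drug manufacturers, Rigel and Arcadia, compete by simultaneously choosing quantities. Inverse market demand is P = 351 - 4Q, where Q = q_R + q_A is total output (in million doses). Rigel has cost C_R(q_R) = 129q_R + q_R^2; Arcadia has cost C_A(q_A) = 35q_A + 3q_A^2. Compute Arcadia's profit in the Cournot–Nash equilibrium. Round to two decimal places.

2350.02

Rigel's profit: π_R = (351 - 4Q)q_R - (129q_R + q_R²). Setting ∂π_R/∂q_R = 0: 222 - 10q_R - 4(q_A) = 0.
Arcadia's profit: π_A = (351 - 4Q)q_A - (35q_A + 3q_A²). Setting ∂π_A/∂q_A = 0: 316 - 14q_A - 4(q_R) = 0.
So q_R = (222 - 4q_A)/10 and q_A = (316 - 4q_R)/14.
Substituting one into the other gives q_R = 461/31 and q_A = 568/31.
Price P = 351 - 4·(1029/31) = 218.2258.
Arcadia's profit: 218.2258·(568/31) - 35·(568/31) - 3(568/31)² = 2350.0187.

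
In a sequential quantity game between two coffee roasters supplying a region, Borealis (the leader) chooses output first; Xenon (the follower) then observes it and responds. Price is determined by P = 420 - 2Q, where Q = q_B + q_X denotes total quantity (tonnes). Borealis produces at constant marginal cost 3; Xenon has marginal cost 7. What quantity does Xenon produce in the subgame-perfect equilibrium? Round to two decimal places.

50.63

The follower Xenon best-responds to any q_B: π_X = (420 - 2Q)q_X - 7q_X.
∂π_X/∂q_X = 413 - 2q_B - 4q_X = 0 gives the reaction function q_X = (413 - 2q_B)/4.
The leader anticipates this reaction. Substituting into P = 420 - 2Q gives P = 427/2 - q_B, so π_B = (427/2 - q_B)q_B - 3q_B.
The leader's first-order condition 421/2 - 2q_B = 0 yields q_B = 421/4.
Then q_X = (413 - 2·(421/4))/4 = 405/8.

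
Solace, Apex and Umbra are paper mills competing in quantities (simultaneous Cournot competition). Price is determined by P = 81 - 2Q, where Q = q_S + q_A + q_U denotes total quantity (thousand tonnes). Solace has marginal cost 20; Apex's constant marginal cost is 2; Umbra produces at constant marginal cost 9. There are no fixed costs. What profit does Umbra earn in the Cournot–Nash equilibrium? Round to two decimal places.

Solace's profit: π_S = (81 - 2Q)q_S - (20q_S). Setting ∂π_S/∂q_S = 0: 61 - 4q_S - 2(q_A + q_U) = 0.
Apex's first-order condition: 79 - 4q_A - 2(q_S + q_U) = 0.
Umbra's profit: π_U = (81 - 2Q)q_U - (9q_U). Setting ∂π_U/∂q_U = 0: 72 - 4q_U - 2(q_S + q_A) = 0.
Adding the 3 first-order conditions: 212 − 8Q = 0, so Q = 53/2.
Back-substituting: q_S = (61 − 53)/2 = 4, q_A = (79 − 53)/2 = 13, q_U = (72 − 53)/2 = 19/2.
Price P = 81 - 2·(53/2) = 28.
Umbra's profit: (28 - 9)·(19/2) = 361/2.

180.50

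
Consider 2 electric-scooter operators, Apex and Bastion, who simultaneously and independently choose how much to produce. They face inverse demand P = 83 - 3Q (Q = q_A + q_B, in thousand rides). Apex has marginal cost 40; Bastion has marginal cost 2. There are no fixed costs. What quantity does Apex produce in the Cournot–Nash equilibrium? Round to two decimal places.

Apex's profit: π_A = (83 - 3Q)q_A - (40q_A). Setting ∂π_A/∂q_A = 0: 43 - 6q_A - 3(q_B) = 0.
Bastion's profit: π_B = (83 - 3Q)q_B - (2q_B). Setting ∂π_B/∂q_B = 0: 81 - 6q_B - 3(q_A) = 0.
So q_A = (43 - 3q_B)/6 and q_B = (81 - 3q_A)/6.
Solving the pair: q_A = 5/9, q_B = 119/9.

0.56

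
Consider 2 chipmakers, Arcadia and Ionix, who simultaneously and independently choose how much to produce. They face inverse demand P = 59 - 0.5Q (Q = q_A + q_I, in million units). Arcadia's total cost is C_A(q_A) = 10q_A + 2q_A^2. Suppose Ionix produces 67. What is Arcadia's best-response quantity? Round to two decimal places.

With the rival's output fixed at 67, Arcadia's profit is π_A = (59 - (1/2)·67 - (1/2)q_A)q_A - (10q_A + 2q_A²) = (51/2 - (1/2)q_A)q_A - (10q_A + 2q_A²).
∂π_A/∂q_A = 31/2 - 5q_A = 0, so q_A = 31/10.

3.10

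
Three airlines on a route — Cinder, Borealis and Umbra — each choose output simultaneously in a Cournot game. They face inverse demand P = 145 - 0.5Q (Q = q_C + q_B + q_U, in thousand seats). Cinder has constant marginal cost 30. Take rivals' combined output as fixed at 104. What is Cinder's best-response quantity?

With rivals' combined output fixed at 104, Cinder's profit is π_C = (145 - (1/2)·104 - (1/2)q_C)q_C - (30q_C) = (93 - (1/2)q_C)q_C - (30q_C).
∂π_C/∂q_C = 63 - q_C = 0, so q_C = 63.

63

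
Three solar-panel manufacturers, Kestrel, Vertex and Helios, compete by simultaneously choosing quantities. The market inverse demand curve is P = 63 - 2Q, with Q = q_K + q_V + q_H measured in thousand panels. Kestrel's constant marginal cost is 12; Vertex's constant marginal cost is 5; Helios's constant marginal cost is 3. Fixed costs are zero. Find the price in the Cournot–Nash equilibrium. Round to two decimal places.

20.75

Kestrel's profit: π_K = (63 - 2Q)q_K - (12q_K). Setting ∂π_K/∂q_K = 0: 51 - 4q_K - 2(q_V + q_H) = 0.
Vertex's first-order condition: 58 - 4q_V - 2(q_K + q_H) = 0.
Helios's first-order condition: 60 - 4q_H - 2(q_K + q_V) = 0.
Adding the 3 first-order conditions: 169 − 8Q = 0, so Q = 169/8.
Back-substituting: q_K = (51 − 169/4)/2 = 35/8, q_V = (58 − 169/4)/2 = 63/8, q_H = (60 − 169/4)/2 = 71/8.
Total output Q = 169/8, so price P = 63 - 2·(169/8) = 83/4.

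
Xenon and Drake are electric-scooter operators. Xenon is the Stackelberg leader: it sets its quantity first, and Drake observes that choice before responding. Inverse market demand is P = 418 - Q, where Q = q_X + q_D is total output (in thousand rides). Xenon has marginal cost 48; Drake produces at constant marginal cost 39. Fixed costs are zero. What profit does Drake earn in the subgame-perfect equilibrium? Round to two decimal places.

9850.56

The follower Drake best-responds to any q_X: π_D = (418 - Q)q_D - 39q_D.
Setting the follower's marginal profit to zero, 379 - q_X - 2q_D = 0, i.e. q_D = (379 - q_X)/2.
The leader anticipates this reaction. Substituting into P = 418 - Q gives P = 457/2 - (1/2)q_X, so π_X = (457/2 - (1/2)q_X)q_X - 48q_X.
Maximising: ∂π_X/∂q_X = 361/2 - q_X = 0, giving q_X = 361/2.
Then q_D = (379 - 361/2)/2 = 397/4.
Price P = 418 - 1119/4 = 553/4.
Drake's profit: (553/4 - 39)·(397/4) = 9850.5625.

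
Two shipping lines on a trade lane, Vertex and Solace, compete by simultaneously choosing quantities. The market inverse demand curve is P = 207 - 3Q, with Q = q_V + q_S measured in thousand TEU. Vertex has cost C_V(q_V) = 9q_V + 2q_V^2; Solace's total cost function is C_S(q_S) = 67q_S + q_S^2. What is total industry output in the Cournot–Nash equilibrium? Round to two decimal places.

27.75

Vertex's profit: π_V = (207 - 3Q)q_V - (9q_V + 2q_V²). Setting ∂π_V/∂q_V = 0: 198 - 10q_V - 3(q_S) = 0.
Solace's profit: π_S = (207 - 3Q)q_S - (67q_S + q_S²). Setting ∂π_S/∂q_S = 0: 140 - 8q_S - 3(q_V) = 0.
Best responses: q_V = (198 - 3q_S)/10, q_S = (140 - 3q_V)/8.
Solving the pair: q_V = 1164/71, q_S = 806/71.
Total output Q = 1164/71 + 806/71 = 1970/71.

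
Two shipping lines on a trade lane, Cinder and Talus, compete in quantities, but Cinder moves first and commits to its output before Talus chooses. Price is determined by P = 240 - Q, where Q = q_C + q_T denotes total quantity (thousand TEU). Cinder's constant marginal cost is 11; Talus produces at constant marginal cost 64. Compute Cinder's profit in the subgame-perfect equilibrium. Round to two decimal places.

9940.50

The follower Talus best-responds to any q_C: π_T = (240 - Q)q_T - 64q_T.
∂π_T/∂q_T = 176 - q_C - 2q_T = 0 gives the reaction function q_T = (176 - q_C)/2.
The leader anticipates this reaction. Substituting into P = 240 - Q gives P = 152 - (1/2)q_C, so π_C = (152 - (1/2)q_C)q_C - 11q_C.
Leader FOC: 141 - q_C = 0, so q_C = 141.
Then q_T = (176 - 141)/2 = 35/2.
Price P = 240 - 317/2 = 163/2.
Cinder's profit: (163/2 - 11)·141 = 9940.5000.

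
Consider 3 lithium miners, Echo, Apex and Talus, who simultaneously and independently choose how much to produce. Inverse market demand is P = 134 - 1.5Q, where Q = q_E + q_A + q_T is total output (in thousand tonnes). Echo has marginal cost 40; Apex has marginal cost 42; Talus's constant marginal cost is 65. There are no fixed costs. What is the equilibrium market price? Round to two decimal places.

70.25

Echo's profit: π_E = (134 - 1.5Q)q_E - (40q_E). Setting ∂π_E/∂q_E = 0: 94 - 3q_E - (3/2)(q_A + q_T) = 0.
Apex's profit: π_A = (134 - 1.5Q)q_A - (42q_A). Setting ∂π_A/∂q_A = 0: 92 - 3q_A - (3/2)(q_E + q_T) = 0.
Talus's profit: π_T = (134 - 1.5Q)q_T - (65q_T). Setting ∂π_T/∂q_T = 0: 69 - 3q_T - (3/2)(q_E + q_A) = 0.
Summing all 3 equations gives 255 − 6Q = 0, hence Q = 85/2.
Back-substituting: q_E = (94 − 255/4)/(3/2) = 121/6, q_A = (92 − 255/4)/(3/2) = 113/6, q_T = (69 − 255/4)/(3/2) = 7/2.
Total output Q = 85/2, so price P = 134 - (3/2)·(85/2) = 281/4.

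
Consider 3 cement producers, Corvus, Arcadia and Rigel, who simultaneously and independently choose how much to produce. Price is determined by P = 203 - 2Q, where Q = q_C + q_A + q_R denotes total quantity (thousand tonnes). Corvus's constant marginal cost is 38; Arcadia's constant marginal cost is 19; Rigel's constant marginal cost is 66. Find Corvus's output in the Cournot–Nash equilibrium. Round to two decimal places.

21.75

Corvus's profit: π_C = (203 - 2Q)q_C - (38q_C). Setting ∂π_C/∂q_C = 0: 165 - 4q_C - 2(q_A + q_R) = 0.
Arcadia's first-order condition: 184 - 4q_A - 2(q_C + q_R) = 0.
Rigel's profit: π_R = (203 - 2Q)q_R - (66q_R). Setting ∂π_R/∂q_R = 0: 137 - 4q_R - 2(q_C + q_A) = 0.
Adding the 3 conditions: 486 − 4Q − 4Q = 0, i.e. Q = 243/4.
Back-substituting: q_C = (165 − 243/2)/2 = 87/4, q_A = (184 − 243/2)/2 = 125/4, q_R = (137 − 243/2)/2 = 31/4.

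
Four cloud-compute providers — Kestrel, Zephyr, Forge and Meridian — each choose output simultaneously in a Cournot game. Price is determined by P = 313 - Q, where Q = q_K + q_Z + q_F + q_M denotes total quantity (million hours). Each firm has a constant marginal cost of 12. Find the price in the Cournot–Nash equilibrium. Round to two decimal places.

Each firm earns π_i = (313 - Q)q_i - 12q_i.
Setting ∂π_i/∂q_i = 0 with rivals' quantities fixed: 301 - 2q_i - Σ_{j≠i} q_j = 0.
With identical firms every q_j equals q_i, so Σ_{j≠i} q_j = 3q_i and 301 = 5q_i, giving q_i = 301/5.
Total output Q = 1204/5, so price P = 313 - 1204/5 = 361/5.

72.20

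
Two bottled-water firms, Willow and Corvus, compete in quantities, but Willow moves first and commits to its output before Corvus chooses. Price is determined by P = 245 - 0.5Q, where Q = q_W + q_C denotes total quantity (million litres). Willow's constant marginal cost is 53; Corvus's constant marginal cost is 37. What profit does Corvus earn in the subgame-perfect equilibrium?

The follower Corvus best-responds to any q_W: π_C = (245 - 0.5Q)q_C - 37q_C.
∂π_C/∂q_C = 208 - (1/2)q_W - q_C = 0 gives the reaction function q_C = (208 - (1/2)q_W).
The leader anticipates this reaction. Substituting into P = 245 - 0.5Q gives P = 141 - (1/4)q_W, so π_W = (141 - (1/4)q_W)q_W - 53q_W.
Leader FOC: 88 - (1/2)q_W = 0, so q_W = 176.
Then q_C = (208 - (1/2)·176) = 120.
Price P = 245 - (1/2)·296 = 97.
Corvus's profit: (97 - 37)·120 = 7200.

7200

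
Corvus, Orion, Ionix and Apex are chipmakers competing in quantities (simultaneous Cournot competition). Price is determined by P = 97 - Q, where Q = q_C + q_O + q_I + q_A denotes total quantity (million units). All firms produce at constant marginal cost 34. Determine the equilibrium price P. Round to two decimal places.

46.60

A representative firm's profit is π_i = q_i(97 - Q) - 34q_i.
Setting ∂π_i/∂q_i = 0 with rivals' quantities fixed: 63 - 2q_i - Σ_{j≠i} q_j = 0.
By symmetry each firm produces the same amount; substituting Σ_{j≠i} q_j = 3q_i yields q_i = 63/5.
Total output Q = 252/5, so price P = 97 - 252/5 = 233/5.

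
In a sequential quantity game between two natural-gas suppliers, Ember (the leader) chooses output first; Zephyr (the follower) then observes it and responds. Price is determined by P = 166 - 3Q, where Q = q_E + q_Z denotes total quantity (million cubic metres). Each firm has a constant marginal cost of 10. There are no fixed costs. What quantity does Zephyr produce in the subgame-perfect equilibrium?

Solve by backward induction. Given q_E, the follower Zephyr maximises π_Z = (166 - 3q_E - 3q_Z)q_Z - 10q_Z.
∂π_Z/∂q_Z = 156 - 3q_E - 6q_Z = 0 gives the reaction function q_Z = (156 - 3q_E)/6.
The leader anticipates this reaction. Substituting into P = 166 - 3Q gives P = 88 - (3/2)q_E, so π_E = (88 - (3/2)q_E)q_E - 10q_E.
Maximising: ∂π_E/∂q_E = 78 - 3q_E = 0, giving q_E = 26.
Then q_Z = (156 - 3·26)/6 = 13.

13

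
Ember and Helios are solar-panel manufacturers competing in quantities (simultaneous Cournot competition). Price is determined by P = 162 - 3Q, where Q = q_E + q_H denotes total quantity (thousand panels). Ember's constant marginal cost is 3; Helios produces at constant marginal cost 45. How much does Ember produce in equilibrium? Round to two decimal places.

Ember's profit: π_E = (162 - 3Q)q_E - (3q_E). Setting ∂π_E/∂q_E = 0: 159 - 6q_E - 3(q_H) = 0.
Helios's first-order condition: 117 - 6q_H - 3(q_E) = 0.
Rearranging gives the reaction functions q_E = (159 - 3q_H)/6 and q_H = (117 - 3q_E)/6.
Solving the pair: q_E = 67/3, q_H = 25/3.

22.33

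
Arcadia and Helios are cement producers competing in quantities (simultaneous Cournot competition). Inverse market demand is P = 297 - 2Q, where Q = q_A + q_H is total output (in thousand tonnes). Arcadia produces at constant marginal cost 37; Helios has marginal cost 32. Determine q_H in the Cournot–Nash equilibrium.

45

Arcadia's profit: π_A = (297 - 2Q)q_A - (37q_A). Setting ∂π_A/∂q_A = 0: 260 - 4q_A - 2(q_H) = 0.
Helios's profit: π_H = (297 - 2Q)q_H - (32q_H). Setting ∂π_H/∂q_H = 0: 265 - 4q_H - 2(q_A) = 0.
Best responses: q_A = (260 - 2q_H)/4, q_H = (265 - 2q_A)/4.
Substituting one into the other gives q_A = 85/2 and q_H = 45.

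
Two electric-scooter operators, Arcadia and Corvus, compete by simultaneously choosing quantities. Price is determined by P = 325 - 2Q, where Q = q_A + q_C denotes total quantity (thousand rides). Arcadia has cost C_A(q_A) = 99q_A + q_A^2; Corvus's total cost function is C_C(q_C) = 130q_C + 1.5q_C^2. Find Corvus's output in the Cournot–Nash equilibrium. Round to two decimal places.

Arcadia's profit: π_A = (325 - 2Q)q_A - (99q_A + q_A²). Setting ∂π_A/∂q_A = 0: 226 - 6q_A - 2(q_C) = 0.
Corvus's profit: π_C = (325 - 2Q)q_C - (130q_C + (3/2)q_C²). Setting ∂π_C/∂q_C = 0: 195 - 7q_C - 2(q_A) = 0.
So q_A = (226 - 2q_C)/6 and q_C = (195 - 2q_A)/7.
Substituting one into the other gives q_A = 596/19 and q_C = 359/19.

18.89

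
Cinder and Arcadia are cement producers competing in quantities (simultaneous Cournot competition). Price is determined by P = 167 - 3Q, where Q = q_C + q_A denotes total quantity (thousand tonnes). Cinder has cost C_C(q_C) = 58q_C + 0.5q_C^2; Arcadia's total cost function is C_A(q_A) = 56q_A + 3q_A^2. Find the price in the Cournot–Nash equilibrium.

110

Cinder's profit: π_C = (167 - 3Q)q_C - (58q_C + (1/2)q_C²). Setting ∂π_C/∂q_C = 0: 109 - 7q_C - 3(q_A) = 0.
Arcadia's profit: π_A = (167 - 3Q)q_A - (56q_A + 3q_A²). Setting ∂π_A/∂q_A = 0: 111 - 12q_A - 3(q_C) = 0.
Rearranging gives the reaction functions q_C = (109 - 3q_A)/7 and q_A = (111 - 3q_C)/12.
Solving the pair: q_C = 13, q_A = 6.
Total output Q = 19, so price P = 167 - 3·19 = 110.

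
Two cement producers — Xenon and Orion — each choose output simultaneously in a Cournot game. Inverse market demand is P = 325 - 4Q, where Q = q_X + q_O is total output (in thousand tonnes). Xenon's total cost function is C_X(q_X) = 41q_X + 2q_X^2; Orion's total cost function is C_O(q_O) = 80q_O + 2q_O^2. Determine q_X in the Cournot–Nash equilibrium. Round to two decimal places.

18.97

Xenon's profit: π_X = (325 - 4Q)q_X - (41q_X + 2q_X²). Setting ∂π_X/∂q_X = 0: 284 - 12q_X - 4(q_O) = 0.
Orion's first-order condition: 245 - 12q_O - 4(q_X) = 0.
Best responses: q_X = (284 - 4q_O)/12, q_O = (245 - 4q_X)/12.
Substituting one into the other gives q_X = 607/32 and q_O = 451/32.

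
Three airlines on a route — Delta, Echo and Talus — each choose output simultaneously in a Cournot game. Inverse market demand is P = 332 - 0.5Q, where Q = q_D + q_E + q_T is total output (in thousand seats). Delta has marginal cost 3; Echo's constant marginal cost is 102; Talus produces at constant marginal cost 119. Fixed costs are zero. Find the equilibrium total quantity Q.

Delta's profit: π_D = (332 - 0.5Q)q_D - (3q_D). Setting ∂π_D/∂q_D = 0: 329 - q_D - (1/2)(q_E + q_T) = 0.
Echo's profit: π_E = (332 - 0.5Q)q_E - (102q_E). Setting ∂π_E/∂q_E = 0: 230 - q_E - (1/2)(q_D + q_T) = 0.
Talus's first-order condition: 213 - q_T - (1/2)(q_D + q_E) = 0.
Summing all 3 equations gives 772 − 2Q = 0, hence Q = 386.
Back-substituting: q_D = (329 − 193)/(1/2) = 272, q_E = (230 − 193)/(1/2) = 74, q_T = (213 − 193)/(1/2) = 40.
Total output Q = 272 + 74 + 40 = 386.

386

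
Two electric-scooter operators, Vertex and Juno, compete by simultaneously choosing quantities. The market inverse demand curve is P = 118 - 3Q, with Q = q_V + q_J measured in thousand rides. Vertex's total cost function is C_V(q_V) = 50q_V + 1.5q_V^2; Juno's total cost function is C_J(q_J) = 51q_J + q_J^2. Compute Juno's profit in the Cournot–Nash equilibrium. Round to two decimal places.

Vertex's profit: π_V = (118 - 3Q)q_V - (50q_V + (3/2)q_V²). Setting ∂π_V/∂q_V = 0: 68 - 9q_V - 3(q_J) = 0.
Juno's profit: π_J = (118 - 3Q)q_J - (51q_J + q_J²). Setting ∂π_J/∂q_J = 0: 67 - 8q_J - 3(q_V) = 0.
Rearranging gives the reaction functions q_V = (68 - 3q_J)/9 and q_J = (67 - 3q_V)/8.
Substituting one into the other gives q_V = 49/9 and q_J = 19/3.
Price P = 118 - 3·(106/9) = 248/3.
Juno's profit: (248/3)·(19/3) - 51·(19/3) - (19/3)² = 1444/9.

160.44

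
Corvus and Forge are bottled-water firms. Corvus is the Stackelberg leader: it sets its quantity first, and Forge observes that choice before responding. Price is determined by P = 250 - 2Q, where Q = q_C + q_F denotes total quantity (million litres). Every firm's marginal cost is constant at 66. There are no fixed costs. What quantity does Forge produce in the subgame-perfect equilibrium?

23

The follower Forge best-responds to any q_C: π_F = (250 - 2Q)q_F - 66q_F.
Setting the follower's marginal profit to zero, 184 - 2q_C - 4q_F = 0, i.e. q_F = (184 - 2q_C)/4.
Corvus substitutes q_F(q_C) into its own profit: π_C = q_C(250 - 2q_C - (184 - 2q_C)/2) - 66q_C = (158 - q_C)q_C - 66q_C.
Leader FOC: 92 - 2q_C = 0, so q_C = 46.
Then q_F = (184 - 2·46)/4 = 23.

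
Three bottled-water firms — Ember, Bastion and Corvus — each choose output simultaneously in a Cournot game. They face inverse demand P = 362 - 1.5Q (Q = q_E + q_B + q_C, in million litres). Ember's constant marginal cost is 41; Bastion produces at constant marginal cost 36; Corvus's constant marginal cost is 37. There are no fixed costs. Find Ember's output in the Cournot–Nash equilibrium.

52

Ember's profit: π_E = (362 - 1.5Q)q_E - (41q_E). Setting ∂π_E/∂q_E = 0: 321 - 3q_E - (3/2)(q_B + q_C) = 0.
Bastion's profit: π_B = (362 - 1.5Q)q_B - (36q_B). Setting ∂π_B/∂q_B = 0: 326 - 3q_B - (3/2)(q_E + q_C) = 0.
Corvus's profit: π_C = (362 - 1.5Q)q_C - (37q_C). Setting ∂π_C/∂q_C = 0: 325 - 3q_C - (3/2)(q_E + q_B) = 0.
Adding the 3 first-order conditions: 972 − 6Q = 0, so Q = 162.
Back-substituting: q_E = (321 − 243)/(3/2) = 52, q_B = (326 − 243)/(3/2) = 166/3, q_C = (325 − 243)/(3/2) = 164/3.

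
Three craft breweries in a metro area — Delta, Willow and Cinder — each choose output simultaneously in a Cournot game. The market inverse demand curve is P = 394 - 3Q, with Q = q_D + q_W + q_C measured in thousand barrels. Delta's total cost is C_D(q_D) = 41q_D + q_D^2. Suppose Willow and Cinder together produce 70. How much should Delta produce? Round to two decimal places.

With rivals' combined output fixed at 70, Delta's profit is π_D = (394 - 3·70 - 3q_D)q_D - (41q_D + q_D²) = (184 - 3q_D)q_D - (41q_D + q_D²).
∂π_D/∂q_D = 143 - 8q_D = 0, so q_D = 143/8.

17.88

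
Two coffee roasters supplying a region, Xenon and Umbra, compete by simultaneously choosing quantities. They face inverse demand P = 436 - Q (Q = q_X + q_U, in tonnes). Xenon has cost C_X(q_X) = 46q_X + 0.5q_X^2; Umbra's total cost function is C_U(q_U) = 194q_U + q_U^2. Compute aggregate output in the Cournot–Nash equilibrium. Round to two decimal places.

Xenon's profit: π_X = (436 - Q)q_X - (46q_X + (1/2)q_X²). Setting ∂π_X/∂q_X = 0: 390 - 3q_X - (q_U) = 0.
Umbra's profit: π_U = (436 - Q)q_U - (194q_U + q_U²). Setting ∂π_U/∂q_U = 0: 242 - 4q_U - (q_X) = 0.
Best responses: q_X = (390 - q_U)/3, q_U = (242 - q_X)/4.
Substituting one into the other gives q_X = 1318/11 and q_U = 336/11.
Total output Q = 1318/11 + 336/11 = 1654/11.

150.36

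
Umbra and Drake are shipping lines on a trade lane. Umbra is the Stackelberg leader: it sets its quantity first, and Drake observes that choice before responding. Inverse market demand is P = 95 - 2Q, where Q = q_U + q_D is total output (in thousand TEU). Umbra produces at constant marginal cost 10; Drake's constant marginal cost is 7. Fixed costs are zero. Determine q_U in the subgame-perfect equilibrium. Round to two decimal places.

Solve by backward induction. Given q_U, the follower Drake maximises π_D = (95 - 2q_U - 2q_D)q_D - 7q_D.
∂π_D/∂q_D = 88 - 2q_U - 4q_D = 0 gives the reaction function q_D = (88 - 2q_U)/4.
The leader anticipates this reaction. Substituting into P = 95 - 2Q gives P = 51 - q_U, so π_U = (51 - q_U)q_U - 10q_U.
Maximising: ∂π_U/∂q_U = 41 - 2q_U = 0, giving q_U = 41/2.
Then q_D = (88 - 2·(41/2))/4 = 47/4.

20.50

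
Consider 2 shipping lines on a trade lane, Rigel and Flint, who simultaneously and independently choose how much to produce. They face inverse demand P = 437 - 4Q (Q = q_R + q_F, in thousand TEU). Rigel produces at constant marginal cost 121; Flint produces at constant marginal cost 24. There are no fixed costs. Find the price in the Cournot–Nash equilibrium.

194

Rigel's profit: π_R = (437 - 4Q)q_R - (121q_R). Setting ∂π_R/∂q_R = 0: 316 - 8q_R - 4(q_F) = 0.
Flint's profit: π_F = (437 - 4Q)q_F - (24q_F). Setting ∂π_F/∂q_F = 0: 413 - 8q_F - 4(q_R) = 0.
Best responses: q_R = (316 - 4q_F)/8, q_F = (413 - 4q_R)/8.
Substituting one into the other gives q_R = 73/4 and q_F = 85/2.
Total output Q = 243/4, so price P = 437 - 4·(243/4) = 194.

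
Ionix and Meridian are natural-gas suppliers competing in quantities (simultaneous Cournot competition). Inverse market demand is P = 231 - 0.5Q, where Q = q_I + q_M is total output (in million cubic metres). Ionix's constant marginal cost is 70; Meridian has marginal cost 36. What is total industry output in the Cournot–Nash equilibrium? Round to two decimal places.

Ionix's profit: π_I = (231 - 0.5Q)q_I - (70q_I). Setting ∂π_I/∂q_I = 0: 161 - q_I - (1/2)(q_M) = 0.
Meridian's profit: π_M = (231 - 0.5Q)q_M - (36q_M). Setting ∂π_M/∂q_M = 0: 195 - q_M - (1/2)(q_I) = 0.
Rearranging gives the reaction functions q_I = (161 - (1/2)q_M) and q_M = (195 - (1/2)q_I).
Substituting one into the other gives q_I = 254/3 and q_M = 458/3.
Total output Q = 254/3 + 458/3 = 712/3.

237.33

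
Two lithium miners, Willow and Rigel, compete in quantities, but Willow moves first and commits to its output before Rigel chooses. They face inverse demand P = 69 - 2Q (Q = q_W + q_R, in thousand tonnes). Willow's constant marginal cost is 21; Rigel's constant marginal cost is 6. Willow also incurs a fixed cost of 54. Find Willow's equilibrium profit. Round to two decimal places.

The follower Rigel best-responds to any q_W: π_R = (69 - 2Q)q_R - 6q_R.
Setting the follower's marginal profit to zero, 63 - 2q_W - 4q_R = 0, i.e. q_R = (63 - 2q_W)/4.
The leader anticipates this reaction. Substituting into P = 69 - 2Q gives P = 75/2 - q_W, so π_W = (75/2 - q_W)q_W - 21q_W.
Maximising: ∂π_W/∂q_W = 33/2 - 2q_W = 0, giving q_W = 33/4.
Then q_R = (63 - 2·(33/4))/4 = 93/8.
Price P = 69 - 2·(159/8) = 117/4.
Willow's profit: (117/4 - 21)·(33/4) - 54 = 225/16.

14.06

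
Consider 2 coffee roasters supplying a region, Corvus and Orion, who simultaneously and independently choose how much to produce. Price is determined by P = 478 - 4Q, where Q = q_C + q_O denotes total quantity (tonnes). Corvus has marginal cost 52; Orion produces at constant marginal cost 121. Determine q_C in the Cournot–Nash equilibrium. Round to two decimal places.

41.25

Corvus's profit: π_C = (478 - 4Q)q_C - (52q_C). Setting ∂π_C/∂q_C = 0: 426 - 8q_C - 4(q_O) = 0.
Orion's profit: π_O = (478 - 4Q)q_O - (121q_O). Setting ∂π_O/∂q_O = 0: 357 - 8q_O - 4(q_C) = 0.
Best responses: q_C = (426 - 4q_O)/8, q_O = (357 - 4q_C)/8.
Solving the pair: q_C = 165/4, q_O = 24.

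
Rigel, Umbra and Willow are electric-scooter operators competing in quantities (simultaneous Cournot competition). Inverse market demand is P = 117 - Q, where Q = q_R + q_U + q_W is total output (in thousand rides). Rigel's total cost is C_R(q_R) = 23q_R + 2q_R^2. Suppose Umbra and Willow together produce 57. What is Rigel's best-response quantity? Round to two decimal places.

With rivals' combined output fixed at 57, Rigel's profit is π_R = (117 - 57 - q_R)q_R - (23q_R + 2q_R²) = (60 - q_R)q_R - (23q_R + 2q_R²).
∂π_R/∂q_R = 37 - 6q_R = 0, so q_R = 37/6.

6.17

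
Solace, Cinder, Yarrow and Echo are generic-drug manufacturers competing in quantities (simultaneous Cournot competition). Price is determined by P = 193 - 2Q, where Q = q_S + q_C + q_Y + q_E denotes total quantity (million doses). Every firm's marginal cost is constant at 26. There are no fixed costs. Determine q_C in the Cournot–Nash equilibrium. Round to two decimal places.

Each firm earns π_i = (193 - 2Q)q_i - 26q_i.
Setting ∂π_i/∂q_i = 0 with rivals' quantities fixed: 167 - 4q_i - 2·Σ_{j≠i} q_j = 0.
With identical firms every q_j equals q_i, so Σ_{j≠i} q_j = 3q_i and 167 = 10q_i, giving q_i = 167/10.

16.70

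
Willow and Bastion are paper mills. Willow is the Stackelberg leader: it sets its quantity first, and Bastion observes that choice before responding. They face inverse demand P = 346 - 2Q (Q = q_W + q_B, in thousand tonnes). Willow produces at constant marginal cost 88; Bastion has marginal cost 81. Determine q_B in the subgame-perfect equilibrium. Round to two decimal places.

Solve by backward induction. Given q_W, the follower Bastion maximises π_B = (346 - 2q_W - 2q_B)q_B - 81q_B.
Follower FOC: 265 - 2q_W - 4q_B = 0, so q_B(q_W) = (265 - 2q_W)/4.
The leader anticipates this reaction. Substituting into P = 346 - 2Q gives P = 427/2 - q_W, so π_W = (427/2 - q_W)q_W - 88q_W.
The leader's first-order condition 251/2 - 2q_W = 0 yields q_W = 251/4.
Then q_B = (265 - 2·(251/4))/4 = 279/8.

34.88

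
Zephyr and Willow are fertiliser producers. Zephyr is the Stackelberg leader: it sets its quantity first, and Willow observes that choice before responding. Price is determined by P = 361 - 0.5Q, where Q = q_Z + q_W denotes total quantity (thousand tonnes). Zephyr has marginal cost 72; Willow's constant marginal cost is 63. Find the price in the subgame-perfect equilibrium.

142

Solve by backward induction. Given q_Z, the follower Willow maximises π_W = (361 - (1/2)q_Z - (1/2)q_W)q_W - 63q_W.
Setting the follower's marginal profit to zero, 298 - (1/2)q_Z - q_W = 0, i.e. q_W = (298 - (1/2)q_Z).
The leader anticipates this reaction. Substituting into P = 361 - 0.5Q gives P = 212 - (1/4)q_Z, so π_Z = (212 - (1/4)q_Z)q_Z - 72q_Z.
The leader's first-order condition 140 - (1/2)q_Z = 0 yields q_Z = 280.
Then q_W = (298 - (1/2)·280) = 158.
Total output Q = 438, so price P = 361 - (1/2)·438 = 142.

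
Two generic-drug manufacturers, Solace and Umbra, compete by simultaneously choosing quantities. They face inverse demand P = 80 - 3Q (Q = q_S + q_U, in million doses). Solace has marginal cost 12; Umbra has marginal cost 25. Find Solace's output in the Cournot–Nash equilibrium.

Solace's profit: π_S = (80 - 3Q)q_S - (12q_S). Setting ∂π_S/∂q_S = 0: 68 - 6q_S - 3(q_U) = 0.
Umbra's profit: π_U = (80 - 3Q)q_U - (25q_U). Setting ∂π_U/∂q_U = 0: 55 - 6q_U - 3(q_S) = 0.
So q_S = (68 - 3q_U)/6 and q_U = (55 - 3q_S)/6.
Substituting one into the other gives q_S = 9 and q_U = 14/3.

9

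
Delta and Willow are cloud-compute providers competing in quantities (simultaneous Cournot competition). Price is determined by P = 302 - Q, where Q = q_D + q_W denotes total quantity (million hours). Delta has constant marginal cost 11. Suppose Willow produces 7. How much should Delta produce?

With the rival's output fixed at 7, Delta's profit is π_D = (302 - 7 - q_D)q_D - (11q_D) = (295 - q_D)q_D - (11q_D).
∂π_D/∂q_D = 284 - 2q_D = 0, so q_D = 142.

142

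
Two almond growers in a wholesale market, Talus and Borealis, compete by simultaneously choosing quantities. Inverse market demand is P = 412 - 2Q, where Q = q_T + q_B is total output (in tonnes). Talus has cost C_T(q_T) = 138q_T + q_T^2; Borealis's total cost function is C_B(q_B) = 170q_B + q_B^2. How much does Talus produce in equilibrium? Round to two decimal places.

36.25

Talus's profit: π_T = (412 - 2Q)q_T - (138q_T + q_T²). Setting ∂π_T/∂q_T = 0: 274 - 6q_T - 2(q_B) = 0.
Borealis's profit: π_B = (412 - 2Q)q_B - (170q_B + q_B²). Setting ∂π_B/∂q_B = 0: 242 - 6q_B - 2(q_T) = 0.
Best responses: q_T = (274 - 2q_B)/6, q_B = (242 - 2q_T)/6.
Substituting one into the other gives q_T = 145/4 and q_B = 113/4.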